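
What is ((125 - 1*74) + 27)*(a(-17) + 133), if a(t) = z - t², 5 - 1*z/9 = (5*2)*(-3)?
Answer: 12402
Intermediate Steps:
z = 315 (z = 45 - 9*5*2*(-3) = 45 - 90*(-3) = 45 - 9*(-30) = 45 + 270 = 315)
a(t) = 315 - t²
((125 - 1*74) + 27)*(a(-17) + 133) = ((125 - 1*74) + 27)*((315 - 1*(-17)²) + 133) = ((125 - 74) + 27)*((315 - 1*289) + 133) = (51 + 27)*((315 - 289) + 133) = 78*(26 + 133) = 78*159 = 12402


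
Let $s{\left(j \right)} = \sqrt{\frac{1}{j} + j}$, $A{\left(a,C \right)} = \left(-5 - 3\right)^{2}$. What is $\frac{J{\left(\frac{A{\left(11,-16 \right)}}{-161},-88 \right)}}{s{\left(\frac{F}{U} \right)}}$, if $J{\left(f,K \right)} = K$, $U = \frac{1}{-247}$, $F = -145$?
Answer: $- \frac{44 \sqrt{45940410004190}}{641357113} \approx -0.465$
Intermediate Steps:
$A{\left(a,C \right)} = 64$ ($A{\left(a,C \right)} = \left(-8\right)^{2} = 64$)
$U = - \frac{1}{247} \approx -0.0040486$
$s{\left(j \right)} = \sqrt{j + \frac{1}{j}}$
$\frac{J{\left(\frac{A{\left(11,-16 \right)}}{-161},-88 \right)}}{s{\left(\frac{F}{U} \right)}} = - \frac{88}{\sqrt{- \frac{145}{- \frac{1}{247}} + \frac{1}{\left(-145\right) \frac{1}{- \frac{1}{247}}}}} = - \frac{88}{\sqrt{\left(-145\right) \left(-247\right) + \frac{1}{\left(-145\right) \left(-247\right)}}} = - \frac{88}{\sqrt{35815 + \frac{1}{35815}}} = - \frac{88}{\sqrt{\frac{1282714226}{35815}}} = - \frac{88}{\frac{1}{35815} \sqrt{45940410004190}} = - 88 \frac{\sqrt{45940410004190}}{1282714226} = - \frac{44 \sqrt{45940410004190}}{641357113}$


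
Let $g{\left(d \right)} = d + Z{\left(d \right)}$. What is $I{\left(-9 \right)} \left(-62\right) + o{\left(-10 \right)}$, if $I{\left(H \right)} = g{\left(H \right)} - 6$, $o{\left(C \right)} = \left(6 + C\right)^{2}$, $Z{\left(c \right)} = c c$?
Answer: $-4076$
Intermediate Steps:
$Z{\left(c \right)} = c^{2}$
$g{\left(d \right)} = d + d^{2}$
$I{\left(H \right)} = -6 + H \left(1 + H\right)$ ($I{\left(H \right)} = H \left(1 + H\right) - 6 = -6 + H \left(1 + H\right)$)
$I{\left(-9 \right)} \left(-62\right) + o{\left(-10 \right)} = \left(-6 - 9 + \left(-9\right)^{2}\right) \left(-62\right) + \left(6 - 10\right)^{2} = \left(-6 - 9 + 81\right) \left(-62\right) + \left(-4\right)^{2} = 66 \left(-62\right) + 16 = -4092 + 16 = -4076$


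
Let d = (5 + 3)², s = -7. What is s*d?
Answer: -448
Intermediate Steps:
d = 64 (d = 8² = 64)
s*d = -7*64 = -448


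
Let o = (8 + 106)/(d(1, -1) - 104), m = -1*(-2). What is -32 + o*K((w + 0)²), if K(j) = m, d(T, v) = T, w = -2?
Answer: -3524/103 ≈ -34.214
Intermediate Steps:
m = 2
K(j) = 2
o = -114/103 (o = (8 + 106)/(1 - 104) = 114/(-103) = 114*(-1/103) = -114/103 ≈ -1.1068)
-32 + o*K((w + 0)²) = -32 - 114/103*2 = -32 - 228/103 = -3524/103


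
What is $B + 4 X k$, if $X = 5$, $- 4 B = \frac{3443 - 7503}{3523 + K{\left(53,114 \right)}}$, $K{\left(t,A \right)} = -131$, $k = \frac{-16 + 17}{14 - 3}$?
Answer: $\frac{79005}{37312} \approx 2.1174$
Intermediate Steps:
$k = \frac{1}{11}$ ($k = 1 \cdot \frac{1}{11} = \frac{1}{11} \approx 0.090909$)
$B = \frac{1015}{3392}$ ($B = - \frac{\left(3443 - 7503\right) \frac{1}{3523 - 131}}{4} = - \frac{\left(-4060\right) \frac{1}{3392}}{4} = \left(- \frac{1}{4}\right) \left(- \frac{1015}{848}\right) = \frac{1015}{3392} \approx 0.29923$)
$B + 4 X k = \frac{1015}{3392} + 4 \cdot 5 \cdot \frac{1}{11} = \frac{1015}{3392} + 20 \cdot \frac{1}{11} = \frac{1015}{3392} + \frac{20}{11} = \frac{79005}{37312}$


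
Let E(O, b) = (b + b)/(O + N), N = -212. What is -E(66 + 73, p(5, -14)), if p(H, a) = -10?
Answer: -20/73 ≈ -0.27397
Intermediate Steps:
E(O, b) = 2*b/(-212 + O) (E(O, b) = (b + b)/(O - 212) = (2*b)/(-212 + O) = 2*b/(-212 + O))
-E(66 + 73, p(5, -14)) = -2*(-10)/(-212 + (66 + 73)) = -2*(-10)/(-212 + 139) = -2*(-10)/(-73) = -2*(-10)*(-1)/73 = -1*20/73 = -20/73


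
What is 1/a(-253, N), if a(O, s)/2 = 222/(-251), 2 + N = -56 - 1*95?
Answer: -251/444 ≈ -0.56532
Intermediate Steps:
N = -153 (N = -2 + (-56 - 1*95) = -2 + (-56 - 95) = -2 - 151 = -153)
a(O, s) = -444/251 (a(O, s) = 2*(222/(-251)) = 2*(222*(-1/251)) = 2*(-222/251) = -444/251)
1/a(-253, N) = 1/(-444/251) = -251/444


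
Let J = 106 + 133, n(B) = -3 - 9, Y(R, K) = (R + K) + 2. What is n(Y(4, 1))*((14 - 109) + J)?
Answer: -1728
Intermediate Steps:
Y(R, K) = 2 + K + R (Y(R, K) = (K + R) + 2 = 2 + K + R)
n(B) = -12
J = 239
n(Y(4, 1))*((14 - 109) + J) = -12*((14 - 109) + 239) = -12*(-95 + 239) = -12*144 = -1728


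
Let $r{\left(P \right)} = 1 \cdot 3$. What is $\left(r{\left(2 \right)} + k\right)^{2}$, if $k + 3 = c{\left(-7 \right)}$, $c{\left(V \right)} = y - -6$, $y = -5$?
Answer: $1$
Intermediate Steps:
$r{\left(P \right)} = 3$
$c{\left(V \right)} = 1$ ($c{\left(V \right)} = -5 - -6 = -5 + 6 = 1$)
$k = -2$ ($k = -3 + 1 = -2$)
$\left(r{\left(2 \right)} + k\right)^{2} = \left(3 - 2\right)^{2} = 1^{2} = 1$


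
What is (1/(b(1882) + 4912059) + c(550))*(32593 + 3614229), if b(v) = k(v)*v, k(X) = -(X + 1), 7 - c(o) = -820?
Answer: 4126544046052704/1368253 ≈ 3.0159e+9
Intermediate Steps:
c(o) = 827 (c(o) = 7 - 1*(-820) = 7 + 820 = 827)
k(X) = -1 - X (k(X) = -(1 + X) = -1 - X)
b(v) = v*(-1 - v) (b(v) = (-1 - v)*v = v*(-1 - v))
(1/(b(1882) + 4912059) + c(550))*(32593 + 3614229) = (1/(-1*1882*(1 + 1882) + 4912059) + 827)*(32593 + 3614229) = (1/(-1*1882*1883 + 4912059) + 827)*3646822 = (1/(-3543806 + 4912059) + 827)*3646822 = (1/1368253 + 827)*3646822 = (1131545232/1368253)*3646822 = 4126544046052704/1368253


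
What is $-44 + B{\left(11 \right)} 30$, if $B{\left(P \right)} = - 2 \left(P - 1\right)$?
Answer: $-644$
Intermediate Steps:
$B{\left(P \right)} = 2 - 2 P$ ($B{\left(P \right)} = - 2 \left(-1 + P\right) = 2 - 2 P$)
$-44 + B{\left(11 \right)} 30 = -44 + \left(2 - 22\right) 30 = -44 - 600 = -644$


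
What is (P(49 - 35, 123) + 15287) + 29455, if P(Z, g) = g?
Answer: 44865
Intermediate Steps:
(P(49 - 35, 123) + 15287) + 29455 = (123 + 15287) + 29455 = 15410 + 29455 = 44865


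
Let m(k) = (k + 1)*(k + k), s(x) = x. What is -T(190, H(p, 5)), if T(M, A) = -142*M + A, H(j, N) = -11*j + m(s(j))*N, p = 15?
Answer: 24745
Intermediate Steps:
m(k) = 2*k*(1 + k) (m(k) = (1 + k)*(2*k) = 2*k*(1 + k))
H(j, N) = -11*j + 2*N*j*(1 + j) (H(j, N) = -11*j + (2*j*(1 + j))*N = -11*j + 2*N*j*(1 + j))
T(M, A) = A - 142*M
-T(190, H(p, 5)) = -(15*(-11 + 2*5*(1 + 15)) - 142*190) = -(15*(-11 + 2*5*16) - 26980) = -(15*(-11 + 160) - 26980) = -(15*149 - 26980) = -(2235 - 26980) = -1*(-24745) = 24745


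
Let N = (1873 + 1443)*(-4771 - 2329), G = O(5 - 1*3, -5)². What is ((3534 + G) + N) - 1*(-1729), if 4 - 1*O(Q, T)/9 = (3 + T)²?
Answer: -23538337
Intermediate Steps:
O(Q, T) = 36 - 9*(3 + T)²
G = 0 (G = (36 - 9*(3 - 5)²)² = (36 - 9*(-2)²)² = (36 - 9*4)² = (36 - 36)² = 0² = 0)
N = -23543600 (N = 3316*(-7100) = -23543600)
((3534 + G) + N) - 1*(-1729) = ((3534 + 0) - 23543600) - 1*(-1729) = (3534 - 23543600) + 1729 = -23540066 + 1729 = -23538337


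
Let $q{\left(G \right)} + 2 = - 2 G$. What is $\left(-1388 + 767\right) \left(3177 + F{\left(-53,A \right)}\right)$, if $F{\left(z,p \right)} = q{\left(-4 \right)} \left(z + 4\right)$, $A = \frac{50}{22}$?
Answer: $-1790343$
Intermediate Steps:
$A = \frac{25}{11}$ ($A = 50 \cdot \frac{1}{22} = \frac{25}{11} \approx 2.2727$)
$q{\left(G \right)} = -2 - 2 G$
$F{\left(z,p \right)} = 24 + 6 z$ ($F{\left(z,p \right)} = \left(-2 - -8\right) \left(z + 4\right) = \left(-2 + 8\right) \left(4 + z\right) = 6 \left(4 + z\right) = 24 + 6 z$)
$\left(-1388 + 767\right) \left(3177 + F{\left(-53,A \right)}\right) = \left(-1388 + 767\right) \left(3177 + \left(24 + 6 \left(-53\right)\right)\right) = - 621 \left(3177 + \left(24 - 318\right)\right) = - 621 \left(3177 - 294\right) = \left(-621\right) 2883 = -1790343$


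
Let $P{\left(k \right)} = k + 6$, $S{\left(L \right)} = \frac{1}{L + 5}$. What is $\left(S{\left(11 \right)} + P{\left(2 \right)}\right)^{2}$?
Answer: $\frac{16641}{256} \approx 65.004$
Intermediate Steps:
$S{\left(L \right)} = \frac{1}{5 + L}$
$P{\left(k \right)} = 6 + k$
$\left(S{\left(11 \right)} + P{\left(2 \right)}\right)^{2} = \left(\frac{1}{5 + 11} + \left(6 + 2\right)\right)^{2} = \left(\frac{1}{16} + 8\right)^{2} = \left(\frac{129}{16}\right)^{2} = \frac{16641}{256}$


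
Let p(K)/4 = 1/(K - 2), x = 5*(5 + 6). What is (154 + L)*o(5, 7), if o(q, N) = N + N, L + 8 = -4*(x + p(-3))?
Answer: -4956/5 ≈ -991.20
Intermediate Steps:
x = 55 (x = 5*11 = 55)
p(K) = 4/(-2 + K) (p(K) = 4/(K - 2) = 4/(-2 + K))
L = -1124/5 (L = -8 - 4*(55 + 4/(-2 - 3)) = -8 - 4*(55 + 4/(-5)) = -8 - 4*(55 + 4*(-⅕)) = -8 - 4*(55 - ⅘) = -8 - 4*271/5 = -8 - 1084/5 = -1124/5 ≈ -224.80)
o(q, N) = 2*N
(154 + L)*o(5, 7) = (154 - 1124/5)*(2*7) = -354/5*14 = -4956/5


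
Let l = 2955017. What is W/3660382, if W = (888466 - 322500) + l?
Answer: 3520983/3660382 ≈ 0.96192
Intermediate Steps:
W = 3520983 (W = (888466 - 322500) + 2955017 = 565966 + 2955017 = 3520983)
W/3660382 = 3520983/3660382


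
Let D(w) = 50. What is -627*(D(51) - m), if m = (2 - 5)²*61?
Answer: 312873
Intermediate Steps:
m = 549 (m = (-3)²*61 = 9*61 = 549)
-627*(D(51) - m) = -627*(50 - 1*549) = -627*(50 - 549) = -627*(-499) = 312873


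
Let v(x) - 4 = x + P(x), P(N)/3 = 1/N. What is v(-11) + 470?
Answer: 5090/11 ≈ 462.73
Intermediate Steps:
P(N) = 3/N
v(x) = 4 + x + 3/x (v(x) = 4 + (x + 3/x) = 4 + x + 3/x)
v(-11) + 470 = (4 - 11 + 3/(-11)) + 470 = (4 - 11 + 3*(-1/11)) + 470 = (4 - 11 - 3/11) + 470 = -80/11 + 470 = 5090/11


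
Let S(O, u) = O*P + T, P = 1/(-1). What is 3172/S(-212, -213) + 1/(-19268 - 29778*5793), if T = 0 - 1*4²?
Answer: 225309918005/13922050422 ≈ 16.184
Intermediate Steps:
T = -16 (T = 0 - 1*16 = 0 - 16 = -16)
P = -1
S(O, u) = -16 - O (S(O, u) = O*(-1) - 16 = -O - 16 = -16 - O)
3172/S(-212, -213) + 1/(-19268 - 29778*5793) = 3172/(-16 - 1*(-212)) + 1/(-19268 - 29778*5793) = 3172/(-16 + 212) + (1/5793)/(-49046) = 3172/196 - 1/49046*1/5793 = 3172*(1/196) - 1/284123478 = 793/49 - 1/284123478 = 225309918005/13922050422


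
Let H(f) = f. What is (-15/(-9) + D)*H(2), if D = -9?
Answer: -44/3 ≈ -14.667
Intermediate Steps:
(-15/(-9) + D)*H(2) = (-15/(-9) - 9)*2 = (-15*(-⅑) - 9)*2 = (5/3 - 9)*2 = -22/3*2 = -44/3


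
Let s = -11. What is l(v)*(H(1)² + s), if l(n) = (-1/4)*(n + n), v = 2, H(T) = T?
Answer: 10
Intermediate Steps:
l(n) = -n/2 (l(n) = (-1*¼)*(2*n) = -n/2)
l(v)*(H(1)² + s) = (-½*2)*(1² - 11) = -(1 - 11) = -1*(-10) = 10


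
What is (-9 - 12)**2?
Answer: 441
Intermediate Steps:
(-9 - 12)**2 = (-21)**2 = 441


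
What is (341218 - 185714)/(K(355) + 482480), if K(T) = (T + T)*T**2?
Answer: 77752/44980115 ≈ 0.0017286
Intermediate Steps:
K(T) = 2*T**3 (K(T) = (2*T)*T**2 = 2*T**3)
(341218 - 185714)/(K(355) + 482480) = (341218 - 185714)/(2*355**3 + 482480) = 155504/(2*44738875 + 482480) = 155504/(89477750 + 482480) = 155504/89960230 = 155504*(1/89960230) = 77752/44980115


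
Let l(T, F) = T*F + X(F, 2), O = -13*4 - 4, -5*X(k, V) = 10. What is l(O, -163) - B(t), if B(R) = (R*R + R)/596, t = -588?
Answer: 1273485/149 ≈ 8546.9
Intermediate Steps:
X(k, V) = -2 (X(k, V) = -1/5*10 = -2)
O = -56 (O = -52 - 4 = -56)
l(T, F) = -2 + F*T (l(T, F) = T*F - 2 = F*T - 2 = -2 + F*T)
B(R) = R/596 + R**2/596 (B(R) = (R**2 + R)*(1/596) = (R + R**2)*(1/596) = R/596 + R**2/596)
l(O, -163) - B(t) = (-2 - 163*(-56)) - (-588)*(1 - 588)/596 = (-2 + 9128) - (-588)*(-587)/596 = 9126 - 1*86289/149 = 9126 - 86289/149 = 1273485/149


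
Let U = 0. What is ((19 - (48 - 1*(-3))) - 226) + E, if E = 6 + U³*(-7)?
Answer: -252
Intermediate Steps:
E = 6 (E = 6 + 0³*(-7) = 6 + 0*(-7) = 6 + 0 = 6)
((19 - (48 - 1*(-3))) - 226) + E = ((19 - (48 - 1*(-3))) - 226) + 6 = ((19 - (48 + 3)) - 226) + 6 = ((19 - 1*51) - 226) + 6 = ((19 - 51) - 226) + 6 = (-32 - 226) + 6 = -258 + 6 = -252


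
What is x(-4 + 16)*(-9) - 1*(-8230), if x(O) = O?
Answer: 8122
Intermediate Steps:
x(-4 + 16)*(-9) - 1*(-8230) = (-4 + 16)*(-9) - 1*(-8230) = 12*(-9) + 8230 = -108 + 8230 = 8122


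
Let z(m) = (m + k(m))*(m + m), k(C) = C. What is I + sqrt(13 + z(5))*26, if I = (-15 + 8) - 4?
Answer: -11 + 26*sqrt(113) ≈ 265.38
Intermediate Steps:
I = -11 (I = -7 - 4 = -11)
z(m) = 4*m**2 (z(m) = (m + m)*(m + m) = (2*m)*(2*m) = 4*m**2)
I + sqrt(13 + z(5))*26 = -11 + sqrt(13 + 4*5**2)*26 = -11 + sqrt(13 + 4*25)*26 = -11 + sqrt(13 + 100)*26 = -11 + sqrt(113)*26 = -11 + 26*sqrt(113)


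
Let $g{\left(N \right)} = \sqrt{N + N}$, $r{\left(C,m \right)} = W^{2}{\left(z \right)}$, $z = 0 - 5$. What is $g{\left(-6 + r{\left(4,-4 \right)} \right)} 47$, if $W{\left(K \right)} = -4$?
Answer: $94 \sqrt{5} \approx 210.19$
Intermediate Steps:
$z = -5$ ($z = 0 - 5 = -5$)
$r{\left(C,m \right)} = 16$ ($r{\left(C,m \right)} = \left(-4\right)^{2} = 16$)
$g{\left(N \right)} = \sqrt{2} \sqrt{N}$ ($g{\left(N \right)} = \sqrt{2 N} = \sqrt{2} \sqrt{N}$)
$g{\left(-6 + r{\left(4,-4 \right)} \right)} 47 = \sqrt{2} \sqrt{-6 + 16} \cdot 47 = \sqrt{2} \sqrt{10} \cdot 47 = 2 \sqrt{5} \cdot 47 = 94 \sqrt{5}$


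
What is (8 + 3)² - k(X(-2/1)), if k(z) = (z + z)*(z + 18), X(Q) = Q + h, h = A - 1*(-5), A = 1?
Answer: -55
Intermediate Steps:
h = 6 (h = 1 - 1*(-5) = 1 + 5 = 6)
X(Q) = 6 + Q (X(Q) = Q + 6 = 6 + Q)
k(z) = 2*z*(18 + z) (k(z) = (2*z)*(18 + z) = 2*z*(18 + z))
(8 + 3)² - k(X(-2/1)) = (8 + 3)² - 2*(6 - 2/1)*(18 + (6 - 2/1)) = 11² - 2*(6 - 2*1)*(18 + (6 - 2*1)) = 121 - 2*(6 - 2)*(18 + (6 - 2)) = 121 - 2*4*(18 + 4) = 121 - 2*4*22 = 121 - 1*176 = 121 - 176 = -55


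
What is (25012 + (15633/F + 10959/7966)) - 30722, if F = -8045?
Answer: -365970111023/64086470 ≈ -5710.6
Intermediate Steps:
(25012 + (15633/F + 10959/7966)) - 30722 = (25012 + (15633/(-8045) + 10959/7966)) - 30722 = (25012 + (15633*(-1/8045) + 10959*(1/7966))) - 30722 = (25012 + (-15633/8045 + 10959/7966)) - 30722 = (25012 - 36367323/64086470) - 30722 = 1602894420317/64086470 - 30722 = -365970111023/64086470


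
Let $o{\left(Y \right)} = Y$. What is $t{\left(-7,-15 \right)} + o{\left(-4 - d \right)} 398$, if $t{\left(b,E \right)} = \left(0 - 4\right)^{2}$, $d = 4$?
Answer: $-3168$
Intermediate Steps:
$t{\left(b,E \right)} = 16$ ($t{\left(b,E \right)} = \left(-4\right)^{2} = 16$)
$t{\left(-7,-15 \right)} + o{\left(-4 - d \right)} 398 = 16 + \left(-4 - 4\right) 398 = 16 - 3184 = -3168$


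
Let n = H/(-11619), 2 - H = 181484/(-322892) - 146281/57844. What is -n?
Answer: 23771363711/54253075542228 ≈ 0.00043816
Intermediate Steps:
H = 23771363711/4669341212 (H = 2 - (181484/(-322892) - 146281/57844) = 2 - (181484*(-1/322892) - 146281*1/57844) = 2 - (-45371/80723 - 146281/57844) = 2 - 1*(-14432681287/4669341212) = 2 + 14432681287/4669341212 = 23771363711/4669341212 ≈ 5.0909)
n = -23771363711/54253075542228 (n = (23771363711/4669341212)/(-11619) = (23771363711/4669341212)*(-1/11619) = -23771363711/54253075542228 ≈ -0.00043816)
-n = -1*(-23771363711/54253075542228) = 23771363711/54253075542228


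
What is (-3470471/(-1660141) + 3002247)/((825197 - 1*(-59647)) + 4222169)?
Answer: 4984156807298/8478361668833 ≈ 0.58787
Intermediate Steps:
(-3470471/(-1660141) + 3002247)/((825197 - 1*(-59647)) + 4222169) = (-3470471*(-1/1660141) + 3002247)/((825197 + 59647) + 4222169) = (3470471/1660141 + 3002247)/(884844 + 4222169) = (4984156807298/1660141)/5107013 = (4984156807298/1660141)*(1/5107013) = 4984156807298/8478361668833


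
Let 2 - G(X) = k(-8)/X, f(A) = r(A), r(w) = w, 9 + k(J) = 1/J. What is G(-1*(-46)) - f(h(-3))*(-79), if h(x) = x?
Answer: -86407/368 ≈ -234.80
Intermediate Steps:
k(J) = -9 + 1/J
f(A) = A
G(X) = 2 + 73/(8*X) (G(X) = 2 - (-9 + 1/(-8))/X = 2 - (-9 - ⅛)/X = 2 - (-73)/(8*X) = 2 + 73/(8*X))
G(-1*(-46)) - f(h(-3))*(-79) = (2 + 73/(8*((-1*(-46))))) - (-3)*(-79) = (2 + (73/8)/46) - 1*237 = (2 + (73/8)*(1/46)) - 237 = (2 + 73/368) - 237 = 809/368 - 237 = -86407/368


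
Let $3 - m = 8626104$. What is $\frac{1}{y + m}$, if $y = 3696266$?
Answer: $- \frac{1}{4929835} \approx -2.0285 \cdot 10^{-7}$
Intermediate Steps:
$m = -8626101$ ($m = 3 - 8626104 = -8626101$)
$\frac{1}{y + m} = \frac{1}{3696266 - 8626101} = \frac{1}{-4929835} = - \frac{1}{4929835}$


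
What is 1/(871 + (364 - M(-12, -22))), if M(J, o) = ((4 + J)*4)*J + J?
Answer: 1/863 ≈ 0.0011587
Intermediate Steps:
M(J, o) = J + J*(16 + 4*J) (M(J, o) = (16 + 4*J)*J + J = J*(16 + 4*J) + J = J + J*(16 + 4*J))
1/(871 + (364 - M(-12, -22))) = 1/(871 + (364 - (-12)*(17 + 4*(-12)))) = 1/(871 + (364 - (-12)*(17 - 48))) = 1/(871 + (364 - (-12)*(-31))) = 1/(871 + (364 - 1*372)) = 1/(871 + (364 - 372)) = 1/(871 - 8) = 1/863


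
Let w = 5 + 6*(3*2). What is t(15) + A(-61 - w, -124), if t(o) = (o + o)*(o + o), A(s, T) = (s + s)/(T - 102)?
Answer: 101802/113 ≈ 900.90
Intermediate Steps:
w = 41 (w = 5 + 6*6 = 5 + 36 = 41)
A(s, T) = 2*s/(-102 + T) (A(s, T) = (2*s)/(-102 + T) = 2*s/(-102 + T))
t(o) = 4*o² (t(o) = (2*o)*(2*o) = 4*o²)
t(15) + A(-61 - w, -124) = 4*15² + 2*(-61 - 1*41)/(-102 - 124) = 4*225 + 2*(-61 - 41)/(-226) = 900 + 2*(-102)*(-1/226) = 900 + 102/113 = 101802/113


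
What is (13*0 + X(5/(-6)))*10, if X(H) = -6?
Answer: -60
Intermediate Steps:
(13*0 + X(5/(-6)))*10 = (13*0 - 6)*10 = (0 - 6)*10 = -6*10 = -60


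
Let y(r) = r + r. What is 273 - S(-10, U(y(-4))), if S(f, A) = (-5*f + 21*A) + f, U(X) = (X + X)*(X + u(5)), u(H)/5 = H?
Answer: 5945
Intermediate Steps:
y(r) = 2*r
u(H) = 5*H
U(X) = 2*X*(25 + X) (U(X) = (X + X)*(X + 5*5) = (2*X)*(X + 25) = (2*X)*(25 + X) = 2*X*(25 + X))
S(f, A) = -4*f + 21*A
273 - S(-10, U(y(-4))) = 273 - (-4*(-10) + 21*(2*(2*(-4))*(25 + 2*(-4)))) = 273 - (40 + 21*(2*(-8)*(25 - 8))) = 273 - (40 + 21*(2*(-8)*17)) = 273 - (40 + 21*(-272)) = 273 - (40 - 5712) = 273 - 1*(-5672) = 273 + 5672 = 5945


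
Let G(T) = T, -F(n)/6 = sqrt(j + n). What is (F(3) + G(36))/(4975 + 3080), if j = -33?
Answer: 4/895 - 2*I*sqrt(30)/2685 ≈ 0.0044693 - 0.0040799*I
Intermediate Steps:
F(n) = -6*sqrt(-33 + n)
(F(3) + G(36))/(4975 + 3080) = (-6*sqrt(-33 + 3) + 36)/(4975 + 3080) = (-6*I*sqrt(30) + 36)/8055 = (-6*I*sqrt(30) + 36)*(1/8055) = (36 - 6*I*sqrt(30))*(1/8055) = 4/895 - 2*I*sqrt(30)/2685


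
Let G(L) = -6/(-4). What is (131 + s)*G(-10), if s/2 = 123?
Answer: 1131/2 ≈ 565.50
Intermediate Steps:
s = 246 (s = 2*123 = 246)
G(L) = 3/2 (G(L) = -6*(-¼) = 3/2)
(131 + s)*G(-10) = (131 + 246)*(3/2) = 377*(3/2) = 1131/2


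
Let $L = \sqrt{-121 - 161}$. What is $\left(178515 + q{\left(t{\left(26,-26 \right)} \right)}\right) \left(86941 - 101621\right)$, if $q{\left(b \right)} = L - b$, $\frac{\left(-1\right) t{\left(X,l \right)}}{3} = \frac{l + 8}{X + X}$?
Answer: $- \frac{34067604420}{13} - 14680 i \sqrt{282} \approx -2.6206 \cdot 10^{9} - 2.4652 \cdot 10^{5} i$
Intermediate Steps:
$L = i \sqrt{282}$ ($L = \sqrt{-282} = i \sqrt{282} \approx 16.793 i$)
$t{\left(X,l \right)} = - \frac{3 \left(8 + l\right)}{2 X}$ ($t{\left(X,l \right)} = - 3 \frac{l + 8}{X + X} = - 3 \frac{8 + l}{2 X} = - \frac{3 \left(8 + l\right)}{2 X}$)
$q{\left(b \right)} = - b + i \sqrt{282}$ ($q{\left(b \right)} = i \sqrt{282} - b = - b + i \sqrt{282}$)
$\left(178515 + q{\left(t{\left(26,-26 \right)} \right)}\right) \left(86941 - 101621\right) = \left(178515 + \left(- \frac{3 \left(-8 - -26\right)}{2 \cdot 26} + i \sqrt{282}\right)\right) \left(86941 - 101621\right) = \left(178515 + \left(- \frac{3 \left(-8 + 26\right)}{2 \cdot 26} + i \sqrt{282}\right)\right) \left(-14680\right) = \left(178515 + \left(- \frac{3 \cdot 18}{2 \cdot 26} + i \sqrt{282}\right)\right) \left(-14680\right) = \left(178515 + \left(\left(-1\right) \frac{27}{26} + i \sqrt{282}\right)\right) \left(-14680\right) = \left(178515 - \left(\frac{27}{26} - i \sqrt{282}\right)\right) \left(-14680\right) = \left(\frac{4641363}{26} + i \sqrt{282}\right) \left(-14680\right) = - \frac{34067604420}{13} - 14680 i \sqrt{282}$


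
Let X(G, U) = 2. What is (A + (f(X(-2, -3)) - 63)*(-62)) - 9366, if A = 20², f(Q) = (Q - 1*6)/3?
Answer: -14932/3 ≈ -4977.3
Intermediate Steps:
f(Q) = -2 + Q/3 (f(Q) = (Q - 6)*(⅓) = (-6 + Q)*(⅓) = -2 + Q/3)
A = 400
(A + (f(X(-2, -3)) - 63)*(-62)) - 9366 = (400 + ((-2 + (⅓)*2) - 63)*(-62)) - 9366 = (400 + ((-2 + ⅔) - 63)*(-62)) - 9366 = (400 + (-4/3 - 63)*(-62)) - 9366 = (400 - 193/3*(-62)) - 9366 = (400 + 11966/3) - 9366 = 13166/3 - 9366 = -14932/3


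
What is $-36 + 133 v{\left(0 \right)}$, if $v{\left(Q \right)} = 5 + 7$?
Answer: $1560$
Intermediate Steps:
$v{\left(Q \right)} = 12$
$-36 + 133 v{\left(0 \right)} = -36 + 133 \cdot 12 = -36 + 1596 = 1560$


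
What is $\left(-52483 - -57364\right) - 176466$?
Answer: $-171585$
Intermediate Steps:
$\left(-52483 - -57364\right) - 176466 = \left(-52483 + 57364\right) - 176466 = 4881 - 176466 = -171585$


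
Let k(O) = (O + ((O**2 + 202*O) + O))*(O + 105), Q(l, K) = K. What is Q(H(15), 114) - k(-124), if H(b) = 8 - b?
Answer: -188366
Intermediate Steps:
k(O) = (105 + O)*(O**2 + 204*O) (k(O) = (O + (O**2 + 203*O))*(105 + O) = (O**2 + 204*O)*(105 + O) = (105 + O)*(O**2 + 204*O))
Q(H(15), 114) - k(-124) = 114 - (-124)*(21420 + (-124)**2 + 309*(-124)) = 114 - (-124)*(21420 + 15376 - 38316) = 114 - (-124)*(-1520) = 114 - 1*188480 = 114 - 188480 = -188366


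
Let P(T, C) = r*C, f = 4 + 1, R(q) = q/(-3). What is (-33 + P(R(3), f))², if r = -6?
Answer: 3969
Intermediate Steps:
R(q) = -q/3 (R(q) = q*(-⅓) = -q/3)
f = 5
P(T, C) = -6*C
(-33 + P(R(3), f))² = (-33 - 6*5)² = (-33 - 30)² = (-63)² = 3969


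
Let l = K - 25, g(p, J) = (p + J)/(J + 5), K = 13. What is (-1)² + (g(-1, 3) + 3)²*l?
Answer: -503/4 ≈ -125.75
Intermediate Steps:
g(p, J) = (J + p)/(5 + J)
l = -12 (l = 13 - 25 = -12)
(-1)² + (g(-1, 3) + 3)²*l = (-1)² + ((3 - 1)/(5 + 3) + 3)²*(-12) = 1 + (2/8 + 3)²*(-12) = 1 + ((⅛)*2 + 3)²*(-12) = 1 + (¼ + 3)²*(-12) = 1 + (13/4)²*(-12) = 1 + (169/16)*(-12) = 1 - 507/4 = -503/4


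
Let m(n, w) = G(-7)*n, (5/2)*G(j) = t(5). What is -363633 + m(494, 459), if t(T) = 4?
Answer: -1814213/5 ≈ -3.6284e+5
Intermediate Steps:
G(j) = 8/5 (G(j) = (2/5)*4 = 8/5)
m(n, w) = 8*n/5
-363633 + m(494, 459) = -363633 + (8/5)*494 = -363633 + 3952/5 = -1814213/5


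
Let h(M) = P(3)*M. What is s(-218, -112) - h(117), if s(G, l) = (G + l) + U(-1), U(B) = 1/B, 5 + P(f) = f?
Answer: -97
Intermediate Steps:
P(f) = -5 + f
s(G, l) = -1 + G + l (s(G, l) = (G + l) + 1/(-1) = (G + l) - 1 = -1 + G + l)
h(M) = -2*M (h(M) = (-5 + 3)*M = -2*M)
s(-218, -112) - h(117) = (-1 - 218 - 112) - (-2)*117 = -331 - 1*(-234) = -331 + 234 = -97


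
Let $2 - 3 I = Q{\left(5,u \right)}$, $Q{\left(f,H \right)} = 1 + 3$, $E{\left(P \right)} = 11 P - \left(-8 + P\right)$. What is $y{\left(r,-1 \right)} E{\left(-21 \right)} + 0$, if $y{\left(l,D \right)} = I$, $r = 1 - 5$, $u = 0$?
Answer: $\frac{404}{3} \approx 134.67$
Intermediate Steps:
$E{\left(P \right)} = 8 + 10 P$
$Q{\left(f,H \right)} = 4$
$I = - \frac{2}{3}$ ($I = \frac{2}{3} - \frac{4}{3} = - \frac{2}{3} \approx -0.66667$)
$r = -4$ ($r = 1 - 5 = -4$)
$y{\left(l,D \right)} = - \frac{2}{3}$
$y{\left(r,-1 \right)} E{\left(-21 \right)} + 0 = - \frac{2 \left(8 + 10 \left(-21\right)\right)}{3} + 0 = - \frac{2 \left(8 - 210\right)}{3} + 0 = \left(- \frac{2}{3}\right) \left(-202\right) + 0 = \frac{404}{3} + 0 = \frac{404}{3}$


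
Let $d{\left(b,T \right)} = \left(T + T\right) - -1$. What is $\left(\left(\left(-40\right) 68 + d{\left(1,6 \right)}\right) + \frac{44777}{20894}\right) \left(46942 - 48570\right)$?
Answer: $\frac{46003438734}{10447} \approx 4.4035 \cdot 10^{6}$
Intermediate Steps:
$d{\left(b,T \right)} = 1 + 2 T$ ($d{\left(b,T \right)} = 2 T + 1 = 1 + 2 T$)
$\left(\left(\left(-40\right) 68 + d{\left(1,6 \right)}\right) + \frac{44777}{20894}\right) \left(46942 - 48570\right) = \left(\left(\left(-40\right) 68 + \left(1 + 2 \cdot 6\right)\right) + \frac{44777}{20894}\right) \left(46942 - 48570\right) = \left(\left(-2720 + \left(1 + 12\right)\right) + 44777 \cdot \frac{1}{20894}\right) \left(-1628\right) = \left(\left(-2720 + 13\right) + \frac{44777}{20894}\right) \left(-1628\right) = \left(-2707 + \frac{44777}{20894}\right) \left(-1628\right) = \left(- \frac{56515281}{20894}\right) \left(-1628\right) = \frac{46003438734}{10447}$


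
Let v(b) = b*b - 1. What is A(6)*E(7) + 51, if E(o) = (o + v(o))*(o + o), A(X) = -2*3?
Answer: -4569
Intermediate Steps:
v(b) = -1 + b² (v(b) = b² - 1 = -1 + b²)
A(X) = -6
E(o) = 2*o*(-1 + o + o²) (E(o) = (o + (-1 + o²))*(o + o) = (-1 + o + o²)*(2*o) = 2*o*(-1 + o + o²))
A(6)*E(7) + 51 = -12*7*(-1 + 7 + 7²) + 51 = -12*7*(-1 + 7 + 49) + 51 = -12*7*55 + 51 = -6*770 + 51 = -4620 + 51 = -4569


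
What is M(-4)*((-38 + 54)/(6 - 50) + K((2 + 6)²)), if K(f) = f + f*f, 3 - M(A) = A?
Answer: 320292/11 ≈ 29117.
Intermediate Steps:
M(A) = 3 - A
K(f) = f + f²
M(-4)*((-38 + 54)/(6 - 50) + K((2 + 6)²)) = (3 - 1*(-4))*((-38 + 54)/(6 - 50) + (2 + 6)²*(1 + (2 + 6)²)) = (3 + 4)*(16/(-44) + 8²*(1 + 8²)) = 7*(16*(-1/44) + 64*(1 + 64)) = 7*(-4/11 + 64*65) = 7*(-4/11 + 4160) = 7*(45756/11) = 320292/11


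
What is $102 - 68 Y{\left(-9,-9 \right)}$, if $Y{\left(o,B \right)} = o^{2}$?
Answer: $-5406$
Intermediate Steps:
$102 - 68 Y{\left(-9,-9 \right)} = 102 - 68 \left(-9\right)^{2} = 102 - 5508 = -5406$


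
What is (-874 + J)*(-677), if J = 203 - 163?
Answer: 564618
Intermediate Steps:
J = 40
(-874 + J)*(-677) = (-874 + 40)*(-677) = -834*(-677) = 564618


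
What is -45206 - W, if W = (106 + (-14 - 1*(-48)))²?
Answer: -64806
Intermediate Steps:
W = 19600 (W = (106 + (-14 + 48))² = (106 + 34)² = 140² = 19600)
-45206 - W = -45206 - 1*19600 = -45206 - 19600 = -64806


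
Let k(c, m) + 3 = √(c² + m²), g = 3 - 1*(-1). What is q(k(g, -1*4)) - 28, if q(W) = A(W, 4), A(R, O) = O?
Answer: -24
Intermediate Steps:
g = 4 (g = 3 + 1 = 4)
k(c, m) = -3 + √(c² + m²)
q(W) = 4
q(k(g, -1*4)) - 28 = 4 - 28 = -24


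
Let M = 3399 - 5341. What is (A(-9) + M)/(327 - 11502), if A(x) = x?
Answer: 1951/11175 ≈ 0.17459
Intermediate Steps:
M = -1942
(A(-9) + M)/(327 - 11502) = (-9 - 1942)/(327 - 11502) = -1951/(-11175) = -1951*(-1/11175) = 1951/11175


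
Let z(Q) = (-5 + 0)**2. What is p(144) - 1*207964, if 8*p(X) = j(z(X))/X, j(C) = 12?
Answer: -19964543/96 ≈ -2.0796e+5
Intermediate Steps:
z(Q) = 25 (z(Q) = (-5)**2 = 25)
p(X) = 3/(2*X) (p(X) = (12/X)/8 = 3/(2*X))
p(144) - 1*207964 = (3/2)/144 - 1*207964 = (3/2)*(1/144) - 207964 = 1/96 - 207964 = -19964543/96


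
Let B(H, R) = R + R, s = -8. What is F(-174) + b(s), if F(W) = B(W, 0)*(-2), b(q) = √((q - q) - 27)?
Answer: 3*I*√3 ≈ 5.1962*I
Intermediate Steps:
b(q) = 3*I*√3 (b(q) = √(0 - 27) = √(-27) = 3*I*√3)
B(H, R) = 2*R
F(W) = 0 (F(W) = (2*0)*(-2) = 0*(-2) = 0)
F(-174) + b(s) = 0 + 3*I*√3 = 3*I*√3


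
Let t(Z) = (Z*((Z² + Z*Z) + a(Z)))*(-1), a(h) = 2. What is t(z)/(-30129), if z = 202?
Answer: 16485220/30129 ≈ 547.15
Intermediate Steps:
t(Z) = -Z*(2 + 2*Z²) (t(Z) = (Z*((Z² + Z*Z) + 2))*(-1) = (Z*((Z² + Z²) + 2))*(-1) = (Z*(2*Z² + 2))*(-1) = (Z*(2 + 2*Z²))*(-1) = -Z*(2 + 2*Z²))
t(z)/(-30129) = -2*202*(1 + 202²)/(-30129) = -2*202*(1 + 40804)*(-1/30129) = -2*202*40805*(-1/30129) = -16485220*(-1/30129) = 16485220/30129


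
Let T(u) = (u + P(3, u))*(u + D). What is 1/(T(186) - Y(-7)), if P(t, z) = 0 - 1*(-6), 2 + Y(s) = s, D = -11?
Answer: 1/33609 ≈ 2.9754e-5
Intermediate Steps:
Y(s) = -2 + s
P(t, z) = 6 (P(t, z) = 0 + 6 = 6)
T(u) = (-11 + u)*(6 + u) (T(u) = (u + 6)*(u - 11) = (6 + u)*(-11 + u) = (-11 + u)*(6 + u))
1/(T(186) - Y(-7)) = 1/((-66 + 186² - 5*186) - (-2 - 7)) = 1/((-66 + 34596 - 930) - 1*(-9)) = 1/(33600 + 9) = 1/33609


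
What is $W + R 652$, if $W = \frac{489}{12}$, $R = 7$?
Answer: $\frac{18419}{4} \approx 4604.8$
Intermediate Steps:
$W = \frac{163}{4}$ ($W = 489 \cdot \frac{1}{12} = \frac{163}{4} \approx 40.75$)
$W + R 652 = \frac{163}{4} + 7 \cdot 652 = \frac{163}{4} + 4564 = \frac{18419}{4}$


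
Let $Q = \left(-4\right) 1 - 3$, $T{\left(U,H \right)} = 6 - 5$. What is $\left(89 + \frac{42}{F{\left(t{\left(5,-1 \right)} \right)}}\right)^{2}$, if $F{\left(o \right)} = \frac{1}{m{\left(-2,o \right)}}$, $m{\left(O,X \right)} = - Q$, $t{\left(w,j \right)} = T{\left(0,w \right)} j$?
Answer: $146689$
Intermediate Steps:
$T{\left(U,H \right)} = 1$ ($T{\left(U,H \right)} = 6 - 5 = 1$)
$t{\left(w,j \right)} = j$ ($t{\left(w,j \right)} = 1 j = j$)
$Q = -7$ ($Q = -4 - 3 = -7$)
$m{\left(O,X \right)} = 7$ ($m{\left(O,X \right)} = \left(-1\right) \left(-7\right) = 7$)
$F{\left(o \right)} = \frac{1}{7}$
$\left(89 + \frac{42}{F{\left(t{\left(5,-1 \right)} \right)}}\right)^{2} = \left(89 + 42 \frac{1}{\frac{1}{7}}\right)^{2} = \left(89 + 42 \cdot 7\right)^{2} = \left(89 + 294\right)^{2} = 383^{2} = 146689$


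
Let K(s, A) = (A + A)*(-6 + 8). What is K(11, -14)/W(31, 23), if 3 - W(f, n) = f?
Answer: 2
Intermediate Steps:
W(f, n) = 3 - f
K(s, A) = 4*A (K(s, A) = (2*A)*2 = 4*A)
K(11, -14)/W(31, 23) = (4*(-14))/(3 - 1*31) = -56/(3 - 31) = -56/(-28) = -56*(-1/28) = 2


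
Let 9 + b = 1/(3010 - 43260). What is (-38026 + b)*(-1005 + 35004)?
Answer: -7435623803607/5750 ≈ -1.2932e+9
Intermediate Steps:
b = -362251/40250 (b = -9 + 1/(3010 - 43260) = -9 + 1/(-40250) = -9 - 1/40250 = -362251/40250 ≈ -9.0000)
(-38026 + b)*(-1005 + 35004) = (-38026 - 362251/40250)*(-1005 + 35004) = -1530908751/40250*33999 = -7435623803607/5750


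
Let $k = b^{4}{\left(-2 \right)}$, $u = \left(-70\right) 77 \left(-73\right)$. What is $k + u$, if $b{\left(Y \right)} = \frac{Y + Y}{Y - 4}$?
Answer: $\frac{31871086}{81} \approx 3.9347 \cdot 10^{5}$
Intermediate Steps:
$b{\left(Y \right)} = \frac{2 Y}{-4 + Y}$
$u = 393470$ ($u = \left(-5390\right) \left(-73\right) = 393470$)
$k = \frac{16}{81}$ ($k = \left(2 \left(-2\right) \frac{1}{-4 - 2}\right)^{4} = \left(2 \left(-2\right) \frac{1}{-6}\right)^{4} = \left(2 \left(-2\right) \left(- \frac{1}{6}\right)\right)^{4} = \left(\frac{2}{3}\right)^{4} = \frac{16}{81} \approx 0.19753$)
$k + u = \frac{16}{81} + 393470 = \frac{31871086}{81}$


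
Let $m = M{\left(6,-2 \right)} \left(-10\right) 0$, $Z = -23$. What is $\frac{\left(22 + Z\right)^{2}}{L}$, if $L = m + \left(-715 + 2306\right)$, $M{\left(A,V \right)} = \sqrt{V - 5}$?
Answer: $\frac{1}{1591} \approx 0.00062854$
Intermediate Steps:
$M{\left(A,V \right)} = \sqrt{-5 + V}$
$m = 0$ ($m = \sqrt{-5 - 2} \left(-10\right) 0 = \sqrt{-7} \left(-10\right) 0 = i \sqrt{7} \left(-10\right) 0 = - 10 i \sqrt{7} \cdot 0 = 0$)
$L = 1591$ ($L = 0 + \left(-715 + 2306\right) = 0 + 1591 = 1591$)
$\frac{\left(22 + Z\right)^{2}}{L} = \frac{\left(22 - 23\right)^{2}}{1591} = \left(-1\right)^{2} \cdot \frac{1}{1591} = 1 \cdot \frac{1}{1591} = \frac{1}{1591}$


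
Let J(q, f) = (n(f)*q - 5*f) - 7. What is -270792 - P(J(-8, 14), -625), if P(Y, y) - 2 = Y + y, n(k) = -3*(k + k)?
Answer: -270764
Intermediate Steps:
n(k) = -6*k
J(q, f) = -7 - 5*f - 6*f*q (J(q, f) = ((-6*f)*q - 5*f) - 7 = (-6*f*q - 5*f) - 7 = (-5*f - 6*f*q) - 7 = -7 - 5*f - 6*f*q)
P(Y, y) = 2 + Y + y (P(Y, y) = 2 + (Y + y) = 2 + Y + y)
-270792 - P(J(-8, 14), -625) = -270792 - (2 + (-7 - 5*14 - 6*14*(-8)) - 625) = -270792 - (2 + (-7 - 70 + 672) - 625) = -270792 - (2 + 595 - 625) = -270792 - 1*(-28) = -270792 + 28 = -270764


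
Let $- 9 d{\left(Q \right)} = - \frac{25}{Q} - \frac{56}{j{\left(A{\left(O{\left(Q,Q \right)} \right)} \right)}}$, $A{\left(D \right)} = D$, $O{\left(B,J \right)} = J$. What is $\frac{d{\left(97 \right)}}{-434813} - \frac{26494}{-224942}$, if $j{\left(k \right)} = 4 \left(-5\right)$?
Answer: $\frac{2793599796862}{23718368667655} \approx 0.11778$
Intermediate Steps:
$j{\left(k \right)} = -20$
$d{\left(Q \right)} = - \frac{14}{45} + \frac{25}{9 Q}$ ($d{\left(Q \right)} = - \frac{- \frac{25}{Q} - \frac{56}{-20}}{9} = - \frac{- \frac{25}{Q} - - \frac{14}{5}}{9} = - \frac{- \frac{25}{Q} + \frac{14}{5}}{9} = - \frac{\frac{14}{5} - \frac{25}{Q}}{9} = - \frac{14}{45} + \frac{25}{9 Q}$)
$\frac{d{\left(97 \right)}}{-434813} - \frac{26494}{-224942} = \frac{\frac{1}{45} \cdot \frac{1}{97} \left(125 - 1358\right)}{-434813} - \frac{26494}{-224942} = \frac{1}{45} \cdot \frac{1}{97} \left(125 - 1358\right) \left(- \frac{1}{434813}\right) - - \frac{13247}{112471} = \frac{1}{45} \cdot \frac{1}{97} \left(-1233\right) \left(- \frac{1}{434813}\right) + \frac{13247}{112471} = \left(- \frac{137}{485}\right) \left(- \frac{1}{434813}\right) + \frac{13247}{112471} = \frac{137}{210884305} + \frac{13247}{112471} = \frac{2793599796862}{23718368667655}$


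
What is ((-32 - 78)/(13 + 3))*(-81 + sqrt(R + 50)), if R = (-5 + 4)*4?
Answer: 4455/8 - 55*sqrt(46)/8 ≈ 510.25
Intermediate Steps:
R = -4 (R = -1*4 = -4)
((-32 - 78)/(13 + 3))*(-81 + sqrt(R + 50)) = ((-32 - 78)/(13 + 3))*(-81 + sqrt(-4 + 50)) = (-110/16)*(-81 + sqrt(46)) = (-110*1/16)*(-81 + sqrt(46)) = -55*(-81 + sqrt(46))/8 = 4455/8 - 55*sqrt(46)/8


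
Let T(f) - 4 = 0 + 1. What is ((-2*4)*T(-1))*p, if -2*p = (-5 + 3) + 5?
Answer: 60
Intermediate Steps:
T(f) = 5 (T(f) = 4 + (0 + 1) = 4 + 1 = 5)
p = -3/2 (p = -((-5 + 3) + 5)/2 = -(-2 + 5)/2 = -1/2*3 = -3/2 ≈ -1.5000)
((-2*4)*T(-1))*p = (-2*4*5)*(-3/2) = -8*5*(-3/2) = -40*(-3/2) = 60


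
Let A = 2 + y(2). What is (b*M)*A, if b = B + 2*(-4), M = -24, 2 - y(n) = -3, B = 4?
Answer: 672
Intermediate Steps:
y(n) = 5 (y(n) = 2 - 1*(-3) = 2 + 3 = 5)
A = 7 (A = 2 + 5 = 7)
b = -4 (b = 4 + 2*(-4) = 4 - 8 = -4)
(b*M)*A = -4*(-24)*7 = 96*7 = 672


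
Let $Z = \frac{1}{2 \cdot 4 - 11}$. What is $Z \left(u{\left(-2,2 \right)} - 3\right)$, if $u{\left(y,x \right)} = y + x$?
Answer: $1$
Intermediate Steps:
$u{\left(y,x \right)} = x + y$
$Z = - \frac{1}{3}$ ($Z = \frac{1}{8 - 11} = \frac{1}{-3} = - \frac{1}{3} \approx -0.33333$)
$Z \left(u{\left(-2,2 \right)} - 3\right) = - \frac{\left(2 - 2\right) - 3}{3} = - \frac{0 - 3}{3} = \left(- \frac{1}{3}\right) \left(-3\right) = 1$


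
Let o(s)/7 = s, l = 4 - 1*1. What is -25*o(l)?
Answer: -525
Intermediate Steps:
l = 3 (l = 4 - 1 = 3)
o(s) = 7*s
-25*o(l) = -175*3 = -25*21 = -525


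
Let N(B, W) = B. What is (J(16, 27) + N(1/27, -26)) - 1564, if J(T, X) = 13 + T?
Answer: -41444/27 ≈ -1535.0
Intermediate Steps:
(J(16, 27) + N(1/27, -26)) - 1564 = ((13 + 16) + 1/27) - 1564 = (29 + 1/27) - 1564 = 784/27 - 1564 = -41444/27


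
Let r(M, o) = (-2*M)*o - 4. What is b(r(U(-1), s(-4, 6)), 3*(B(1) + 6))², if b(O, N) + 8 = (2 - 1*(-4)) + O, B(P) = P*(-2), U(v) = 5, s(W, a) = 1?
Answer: 256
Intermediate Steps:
B(P) = -2*P
r(M, o) = -4 - 2*M*o (r(M, o) = -2*M*o - 4 = -4 - 2*M*o)
b(O, N) = -2 + O (b(O, N) = -8 + ((2 - 1*(-4)) + O) = -8 + ((2 + 4) + O) = -8 + (6 + O) = -2 + O)
b(r(U(-1), s(-4, 6)), 3*(B(1) + 6))² = (-2 + (-4 - 2*5*1))² = (-2 + (-4 - 10))² = (-2 - 14)² = (-16)² = 256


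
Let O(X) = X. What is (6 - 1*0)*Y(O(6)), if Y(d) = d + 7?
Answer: 78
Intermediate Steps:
Y(d) = 7 + d
(6 - 1*0)*Y(O(6)) = (6 - 1*0)*(7 + 6) = (6 + 0)*13 = 6*13 = 78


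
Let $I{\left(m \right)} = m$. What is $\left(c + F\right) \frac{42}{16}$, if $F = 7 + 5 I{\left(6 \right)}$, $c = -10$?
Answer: $\frac{567}{8} \approx 70.875$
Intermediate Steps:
$F = 37$ ($F = 7 + 5 \cdot 6 = 7 + 30 = 37$)
$\left(c + F\right) \frac{42}{16} = \left(-10 + 37\right) \frac{42}{16} = 27 \cdot 42 \cdot \frac{1}{16} = 27 \cdot \frac{21}{8} = \frac{567}{8}$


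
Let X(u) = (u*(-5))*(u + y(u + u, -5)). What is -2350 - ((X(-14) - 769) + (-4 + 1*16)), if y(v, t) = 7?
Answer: -1103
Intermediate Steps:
X(u) = -5*u*(7 + u) (X(u) = (u*(-5))*(u + 7) = (-5*u)*(7 + u) = -5*u*(7 + u))
-2350 - ((X(-14) - 769) + (-4 + 1*16)) = -2350 - ((-5*(-14)*(7 - 14) - 769) + (-4 + 1*16)) = -2350 - ((-5*(-14)*(-7) - 769) + (-4 + 16)) = -2350 - ((-490 - 769) + 12) = -2350 - (-1259 + 12) = -2350 - 1*(-1247) = -2350 + 1247 = -1103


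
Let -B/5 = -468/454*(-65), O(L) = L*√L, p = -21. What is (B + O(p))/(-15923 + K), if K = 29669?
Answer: -12675/520057 - 7*I*√21/4582 ≈ -0.024372 - 0.0070009*I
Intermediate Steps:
O(L) = L^(3/2)
B = -76050/227 (B = -5*(-468/454)*(-65) = -5*(-468*1/454)*(-65) = -(-1170)*(-65)/227 = -5*15210/227 = -76050/227 ≈ -335.02)
(B + O(p))/(-15923 + K) = (-76050/227 + (-21)^(3/2))/(-15923 + 29669) = (-76050/227 - 21*I*√21)/13746 = (-76050/227 - 21*I*√21)*(1/13746) = -12675/520057 - 7*I*√21/4582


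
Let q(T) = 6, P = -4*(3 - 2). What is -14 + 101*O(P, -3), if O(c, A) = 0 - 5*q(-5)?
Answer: -3044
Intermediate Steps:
P = -4 (P = -4*1 = -4)
O(c, A) = -30 (O(c, A) = 0 - 5*6 = 0 - 30 = -30)
-14 + 101*O(P, -3) = -14 + 101*(-30) = -14 - 3030 = -3044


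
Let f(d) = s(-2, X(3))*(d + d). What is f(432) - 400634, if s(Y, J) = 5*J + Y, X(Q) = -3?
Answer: -415322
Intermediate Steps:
s(Y, J) = Y + 5*J
f(d) = -34*d (f(d) = (-2 + 5*(-3))*(d + d) = (-2 - 15)*(2*d) = -34*d)
f(432) - 400634 = -34*432 - 400634 = -14688 - 400634 = -415322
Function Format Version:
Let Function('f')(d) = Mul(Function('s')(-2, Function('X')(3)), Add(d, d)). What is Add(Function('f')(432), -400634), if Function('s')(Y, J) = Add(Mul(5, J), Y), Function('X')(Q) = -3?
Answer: -415322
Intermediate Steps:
Function('s')(Y, J) = Add(Y, Mul(5, J))
Function('f')(d) = Mul(-34, d) (Function('f')(d) = Mul(Add(-2, Mul(5, -3)), Add(d, d)) = Mul(Add(-2, -15), Mul(2, d)) = Mul(-17, Mul(2, d)) = Mul(-34, d))
Add(Function('f')(432), -400634) = Add(Mul(-34, 432), -400634) = Add(-14688, -400634) = -415322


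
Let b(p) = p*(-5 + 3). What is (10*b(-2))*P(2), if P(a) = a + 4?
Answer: 240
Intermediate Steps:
b(p) = -2*p (b(p) = p*(-2) = -2*p)
P(a) = 4 + a
(10*b(-2))*P(2) = (10*(-2*(-2)))*(4 + 2) = (10*4)*6 = 40*6 = 240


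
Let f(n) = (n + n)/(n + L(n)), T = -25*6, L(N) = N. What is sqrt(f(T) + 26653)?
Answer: sqrt(26654) ≈ 163.26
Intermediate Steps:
T = -150
f(n) = 1 (f(n) = (n + n)/(n + n) = (2*n)/((2*n)) = (2*n)*(1/(2*n)) = 1)
sqrt(f(T) + 26653) = sqrt(1 + 26653) = sqrt(26654)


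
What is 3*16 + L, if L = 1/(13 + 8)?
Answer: 1009/21 ≈ 48.048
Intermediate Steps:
L = 1/21 ≈ 0.047619
3*16 + L = 3*16 + 1/21 = 48 + 1/21 = 1009/21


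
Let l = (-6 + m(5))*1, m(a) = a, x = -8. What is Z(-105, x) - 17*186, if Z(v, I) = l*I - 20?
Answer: -3174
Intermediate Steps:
l = -1 (l = (-6 + 5)*1 = -1*1 = -1)
Z(v, I) = -20 - I (Z(v, I) = -I - 20 = -20 - I)
Z(-105, x) - 17*186 = (-20 - 1*(-8)) - 17*186 = (-20 + 8) - 1*3162 = -12 - 3162 = -3174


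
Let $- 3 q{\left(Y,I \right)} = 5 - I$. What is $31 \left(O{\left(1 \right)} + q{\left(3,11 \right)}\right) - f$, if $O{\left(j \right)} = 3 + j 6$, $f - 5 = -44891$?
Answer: $45227$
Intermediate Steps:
$f = -44886$ ($f = 5 - 44891 = -44886$)
$q{\left(Y,I \right)} = - \frac{5}{3} + \frac{I}{3}$ ($q{\left(Y,I \right)} = - \frac{5 - I}{3} = - \frac{5}{3} + \frac{I}{3}$)
$O{\left(j \right)} = 3 + 6 j$
$31 \left(O{\left(1 \right)} + q{\left(3,11 \right)}\right) - f = 31 \left(\left(3 + 6 \cdot 1\right) + \left(- \frac{5}{3} + \frac{1}{3} \cdot 11\right)\right) - -44886 = 31 \left(\left(3 + 6\right) + \left(- \frac{5}{3} + \frac{11}{3}\right)\right) + 44886 = 31 \left(9 + 2\right) + 44886 = 31 \cdot 11 + 44886 = 341 + 44886 = 45227$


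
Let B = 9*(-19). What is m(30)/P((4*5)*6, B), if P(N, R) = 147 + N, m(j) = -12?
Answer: -4/89 ≈ -0.044944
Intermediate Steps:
B = -171
m(30)/P((4*5)*6, B) = -12/(147 + (4*5)*6) = -12/(147 + 20*6) = -12/(147 + 120) = -12/267 = -12*1/267 = -4/89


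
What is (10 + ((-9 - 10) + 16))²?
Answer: 49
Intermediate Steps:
(10 + ((-9 - 10) + 16))² = (10 + (-19 + 16))² = (10 - 3)² = 7² = 49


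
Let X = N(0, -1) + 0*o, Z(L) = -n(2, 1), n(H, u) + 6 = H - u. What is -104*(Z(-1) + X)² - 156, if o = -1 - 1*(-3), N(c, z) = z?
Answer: -1820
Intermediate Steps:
n(H, u) = -6 + H - u (n(H, u) = -6 + (H - u) = -6 + H - u)
o = 2 (o = -1 + 3 = 2)
Z(L) = 5 (Z(L) = -(-6 + 2 - 1*1) = -(-6 + 2 - 1) = -1*(-5) = 5)
X = -1 (X = -1 + 0*2 = -1 + 0 = -1)
-104*(Z(-1) + X)² - 156 = -104*(5 - 1)² - 156 = -104*4² - 156 = -104*16 - 156 = -1664 - 156 = -1820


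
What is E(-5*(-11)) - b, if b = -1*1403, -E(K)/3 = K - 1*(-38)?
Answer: 1124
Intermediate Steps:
E(K) = -114 - 3*K (E(K) = -3*(K - 1*(-38)) = -3*(K + 38) = -3*(38 + K) = -114 - 3*K)
b = -1403
E(-5*(-11)) - b = (-114 - (-15)*(-11)) - 1*(-1403) = (-114 - 3*55) + 1403 = (-114 - 165) + 1403 = -279 + 1403 = 1124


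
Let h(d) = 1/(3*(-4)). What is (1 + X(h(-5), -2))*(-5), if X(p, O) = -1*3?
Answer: 10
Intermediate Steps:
h(d) = -1/12 (h(d) = 1/(-12) = -1/12)
X(p, O) = -3
(1 + X(h(-5), -2))*(-5) = (1 - 3)*(-5) = -2*(-5) = 10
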